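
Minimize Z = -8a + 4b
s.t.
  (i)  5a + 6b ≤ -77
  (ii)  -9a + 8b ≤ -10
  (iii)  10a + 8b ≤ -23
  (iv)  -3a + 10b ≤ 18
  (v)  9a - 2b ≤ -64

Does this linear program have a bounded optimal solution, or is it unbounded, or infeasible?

unbounded

From the feasible point (-266/27, -37/3), moving in the direction (-2, -9) keeps every constraint satisfied while Z decreases without bound.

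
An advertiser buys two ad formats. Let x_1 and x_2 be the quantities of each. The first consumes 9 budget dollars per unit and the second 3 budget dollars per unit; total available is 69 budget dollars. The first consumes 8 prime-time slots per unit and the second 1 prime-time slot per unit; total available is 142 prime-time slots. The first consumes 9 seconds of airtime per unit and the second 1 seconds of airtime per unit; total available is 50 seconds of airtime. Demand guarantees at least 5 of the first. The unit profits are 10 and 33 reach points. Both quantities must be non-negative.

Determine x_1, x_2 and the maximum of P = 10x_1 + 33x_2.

x_1 = 5, x_2 = 5, maximum P = 215

Extreme points and P = 10x_1 + 33x_2:
  (50/9, 0) → P = 500/9
  (5, 0) → P = 50
  (5, 5) → P = 215

The binding constraints are 9x_1 + x_2 = 50 and x_1 = 5.
Solving simultaneously gives x_1 = 5, x_2 = 5.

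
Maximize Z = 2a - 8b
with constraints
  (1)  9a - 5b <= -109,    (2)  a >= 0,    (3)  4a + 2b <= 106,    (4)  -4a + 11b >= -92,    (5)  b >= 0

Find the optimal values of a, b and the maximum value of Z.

Extreme points and Z = 2a - 8b:
  (0, 109/5) → Z = -872/5
  (156/19, 695/19) → Z = -5248/19
  (0, 53) → Z = -424

a = 0, b = 109/5, maximum Z = -872/5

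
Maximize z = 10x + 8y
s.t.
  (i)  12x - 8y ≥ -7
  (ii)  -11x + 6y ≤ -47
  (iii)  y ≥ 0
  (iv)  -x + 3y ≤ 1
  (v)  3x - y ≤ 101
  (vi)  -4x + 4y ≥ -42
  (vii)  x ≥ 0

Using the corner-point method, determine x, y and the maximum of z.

Extreme points and z = 10x + 8y:
  (47/11, 0) → z = 470/11
  (49/9, 58/27) → z = 1934/27
  (21/2, 0) → z = 105
  (65/4, 23/4) → z = 417/2

x = 65/4, y = 23/4, maximum z = 417/2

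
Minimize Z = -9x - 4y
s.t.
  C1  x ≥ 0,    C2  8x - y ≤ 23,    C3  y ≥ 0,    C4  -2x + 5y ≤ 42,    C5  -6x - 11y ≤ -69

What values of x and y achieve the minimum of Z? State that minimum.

Vertices and Z = -9x - 4y:
  (0, 42/5) → Z = -168/5
  (0, 69/11) → Z = -276/11
  (157/38, 191/19) → Z = -2941/38
  (161/47, 207/47) → Z = -2277/47

The optimum lies where 8x - y = 23 and -2x + 5y = 42.
Solving simultaneously gives x = 157/38, y = 191/19.

x = 157/38, y = 191/19, minimum Z = -2941/38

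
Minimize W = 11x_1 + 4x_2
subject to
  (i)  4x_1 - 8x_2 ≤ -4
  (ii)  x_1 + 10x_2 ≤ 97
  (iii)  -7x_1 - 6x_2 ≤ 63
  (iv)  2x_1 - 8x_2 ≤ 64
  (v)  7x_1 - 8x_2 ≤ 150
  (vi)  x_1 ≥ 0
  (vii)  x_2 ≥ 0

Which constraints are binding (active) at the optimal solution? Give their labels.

Feasible corners and W = 11x_1 + 4x_2:
  (46/3, 49/6) → W = 604/3
  (0, 1/2) → W = 2
  (0, 97/10) → W = 194/5

The minimum is at (0, 1/2). Substituting into each constraint, equality holds for (i) and (vi); the remaining constraints have slack.

(i) and (vi)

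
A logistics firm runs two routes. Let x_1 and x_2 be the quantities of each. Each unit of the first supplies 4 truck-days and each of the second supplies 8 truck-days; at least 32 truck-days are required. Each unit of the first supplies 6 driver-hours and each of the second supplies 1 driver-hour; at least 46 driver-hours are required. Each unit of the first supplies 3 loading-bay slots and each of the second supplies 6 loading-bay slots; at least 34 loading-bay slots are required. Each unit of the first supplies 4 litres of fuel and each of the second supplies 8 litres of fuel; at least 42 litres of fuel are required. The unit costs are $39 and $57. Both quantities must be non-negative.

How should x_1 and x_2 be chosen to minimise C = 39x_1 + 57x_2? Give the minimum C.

Corner points and C = 39x_1 + 57x_2:
  (0, 46) → C = 2622
  (34/3, 0) → C = 442
  (22/3, 2) → C = 400
The feasible region is unbounded (it extends along (0, 1), (1, 0)), but C strictly increases along every unbounded feasible direction, so there is no improving ray and the minimum is attained at a vertex.

The binding constraints are 6x_1 + x_2 = 46 and 3x_1 + 6x_2 = 34.
Solving simultaneously gives x_1 = 22/3, x_2 = 2.

x_1 = 22/3, x_2 = 2, minimum C = 400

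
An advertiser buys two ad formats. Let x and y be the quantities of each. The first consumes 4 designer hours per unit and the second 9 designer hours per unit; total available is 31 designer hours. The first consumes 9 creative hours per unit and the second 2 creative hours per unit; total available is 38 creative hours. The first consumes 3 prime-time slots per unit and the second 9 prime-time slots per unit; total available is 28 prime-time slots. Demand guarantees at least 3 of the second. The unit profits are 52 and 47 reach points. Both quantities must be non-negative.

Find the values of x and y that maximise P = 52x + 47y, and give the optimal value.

Corner points and P = 52x + 47y:
  (0, 28/9) → P = 1316/9
  (0, 3) → P = 141
  (1/3, 3) → P = 475/3

The optimum lies where 3x + 9y = 28 and y = 3.
Solving simultaneously gives x = 1/3, y = 3.

x = 1/3, y = 3, maximum P = 475/3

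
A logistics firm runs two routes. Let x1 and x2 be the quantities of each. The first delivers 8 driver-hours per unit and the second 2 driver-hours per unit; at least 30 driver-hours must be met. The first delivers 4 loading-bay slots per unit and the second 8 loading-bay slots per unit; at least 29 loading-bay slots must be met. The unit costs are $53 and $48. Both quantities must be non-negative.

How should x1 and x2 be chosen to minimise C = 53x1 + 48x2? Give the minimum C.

x1 = 13/4, x2 = 2, minimum C = 1073/4

Vertices and C = 53x1 + 48x2:
  (0, 15) → C = 720
  (29/4, 0) → C = 1537/4
  (13/4, 2) → C = 1073/4
The feasible region is unbounded (it extends along (0, 1), (1, 0)), but C strictly increases along every unbounded feasible direction, so there is no improving ray and the minimum is attained at a vertex.

The optimum lies where 8x1 + 2x2 = 30 and 4x1 + 8x2 = 29.
Solving simultaneously gives x1 = 13/4, x2 = 2.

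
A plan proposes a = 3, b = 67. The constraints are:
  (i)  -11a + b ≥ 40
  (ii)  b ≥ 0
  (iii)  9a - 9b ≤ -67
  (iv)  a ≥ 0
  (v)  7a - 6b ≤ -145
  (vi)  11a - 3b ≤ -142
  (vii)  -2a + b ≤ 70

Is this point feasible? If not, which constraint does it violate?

not feasible — violates (i)

Constraint (i): -11a + b = 34, which is not ≥ 40. All other constraints are satisfied.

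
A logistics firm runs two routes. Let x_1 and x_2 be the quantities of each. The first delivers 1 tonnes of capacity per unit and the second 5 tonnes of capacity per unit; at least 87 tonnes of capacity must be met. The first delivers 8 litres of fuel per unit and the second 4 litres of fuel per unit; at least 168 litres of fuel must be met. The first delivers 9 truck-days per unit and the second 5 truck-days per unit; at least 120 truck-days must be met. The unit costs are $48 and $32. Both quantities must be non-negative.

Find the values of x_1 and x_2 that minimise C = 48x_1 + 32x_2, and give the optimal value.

Extreme points and C = 48x_1 + 32x_2:
  (0, 42) → C = 1344
  (87, 0) → C = 4176
  (41/3, 44/3) → C = 3376/3
The feasible region is unbounded (it extends along (0, 1), (1, 0)), but C strictly increases along every unbounded feasible direction, so there is no improving ray and the minimum is attained at a vertex.

x_1 = 41/3, x_2 = 44/3, minimum C = 3376/3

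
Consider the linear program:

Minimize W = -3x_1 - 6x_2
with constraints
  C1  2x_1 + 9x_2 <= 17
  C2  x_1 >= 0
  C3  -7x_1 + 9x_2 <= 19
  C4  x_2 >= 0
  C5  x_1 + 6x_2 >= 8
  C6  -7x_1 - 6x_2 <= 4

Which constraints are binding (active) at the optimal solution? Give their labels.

C1 and C4

Feasible corners and W = -3x_1 - 6x_2:
  (0, 17/9) → W = -34/3
  (17/2, 0) → W = -51/2
  (0, 4/3) → W = -8
  (8, 0) → W = -24

The minimum is at (17/2, 0). Substituting into each constraint, equality holds for C1 and C4; the remaining constraints have slack.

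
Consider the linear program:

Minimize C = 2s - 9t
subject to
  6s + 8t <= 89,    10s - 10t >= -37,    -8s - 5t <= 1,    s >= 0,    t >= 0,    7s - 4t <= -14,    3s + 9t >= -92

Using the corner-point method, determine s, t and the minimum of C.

Corner points and C = 2s - 9t:
  (0, 37/10) → C = -333/10
  (4/15, 119/30) → C = -211/6
  (0, 7/2) → C = -63/2

s = 4/15, t = 119/30, minimum C = -211/6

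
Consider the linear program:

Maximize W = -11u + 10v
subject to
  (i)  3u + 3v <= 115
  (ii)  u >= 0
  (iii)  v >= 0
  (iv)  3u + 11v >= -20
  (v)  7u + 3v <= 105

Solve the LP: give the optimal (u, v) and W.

u = 0, v = 35, maximum W = 350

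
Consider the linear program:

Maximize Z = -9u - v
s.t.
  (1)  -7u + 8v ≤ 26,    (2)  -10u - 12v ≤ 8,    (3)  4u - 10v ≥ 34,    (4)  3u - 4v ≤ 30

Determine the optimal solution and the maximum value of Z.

Corner points and Z = -9u - v:
  (82/37, -93/37) → Z = -645/37
  (82/19, -81/19) → Z = -657/19
  (82/7, 9/7) → Z = -747/7

At the optimal vertex, -10u - 12v = 8 and 4u - 10v = 34.
Solving simultaneously gives u = 82/37, v = -93/37.

u = 82/37, v = -93/37, maximum Z = -645/37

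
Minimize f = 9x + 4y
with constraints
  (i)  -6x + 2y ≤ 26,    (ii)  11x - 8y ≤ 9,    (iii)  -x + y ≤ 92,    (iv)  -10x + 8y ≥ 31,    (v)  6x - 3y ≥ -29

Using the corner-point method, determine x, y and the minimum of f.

x = -73/14, y = -37/14, minimum f = -115/2

At the optimal vertex, -6x + 2y = 26 and -10x + 8y = 31.
Solving simultaneously gives x = -73/14, y = -37/14.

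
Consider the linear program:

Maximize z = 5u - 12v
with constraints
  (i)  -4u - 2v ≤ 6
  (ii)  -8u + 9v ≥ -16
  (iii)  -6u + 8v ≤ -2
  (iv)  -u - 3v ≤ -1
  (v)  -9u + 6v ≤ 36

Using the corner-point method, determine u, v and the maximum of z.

Extreme points and z = 5u - 12v:
  (11, 8) → z = -41
  (19/11, -8/33) → z = 127/11
  (7/13, 2/13) → z = 11/13

The optimum lies where -8u + 9v = -16 and -u - 3v = -1.
Solving simultaneously gives u = 19/11, v = -8/33.

u = 19/11, v = -8/33, maximum z = 127/11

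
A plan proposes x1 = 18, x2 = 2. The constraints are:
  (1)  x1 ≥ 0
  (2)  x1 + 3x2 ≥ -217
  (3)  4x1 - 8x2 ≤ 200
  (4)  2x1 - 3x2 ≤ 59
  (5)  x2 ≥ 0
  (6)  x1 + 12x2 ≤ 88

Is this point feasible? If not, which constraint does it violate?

feasible

(1): 18 ≥ 0 ✓
(2): 24 ≥ -217 ✓
(3): 56 ≤ 200 ✓
(4): 30 ≤ 59 ✓
(5): 2 ≥ 0 ✓
(6): 42 ≤ 88 ✓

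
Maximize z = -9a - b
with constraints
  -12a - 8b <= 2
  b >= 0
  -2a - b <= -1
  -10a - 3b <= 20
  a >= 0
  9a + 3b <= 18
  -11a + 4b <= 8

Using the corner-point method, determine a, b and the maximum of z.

a = 0, b = 1, maximum z = -1

At the optimal vertex, -2a - b = -1 and a = 0.
Solving simultaneously gives a = 0, b = 1.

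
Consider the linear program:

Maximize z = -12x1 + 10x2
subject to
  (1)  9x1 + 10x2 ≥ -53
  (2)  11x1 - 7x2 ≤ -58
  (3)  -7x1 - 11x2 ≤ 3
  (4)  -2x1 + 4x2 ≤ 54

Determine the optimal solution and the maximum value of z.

Corner points and z = -12x1 + 10x2:
  (-659/170, 373/170) → z = 5819/85
  (73/15, 239/15) → z = 1514/15
  (-303/25, 186/25) → z = 5496/25

The optimum lies where -7x1 - 11x2 = 3 and -2x1 + 4x2 = 54.
Solving simultaneously gives x1 = -303/25, x2 = 186/25.

x1 = -303/25, x2 = 186/25, maximum z = 5496/25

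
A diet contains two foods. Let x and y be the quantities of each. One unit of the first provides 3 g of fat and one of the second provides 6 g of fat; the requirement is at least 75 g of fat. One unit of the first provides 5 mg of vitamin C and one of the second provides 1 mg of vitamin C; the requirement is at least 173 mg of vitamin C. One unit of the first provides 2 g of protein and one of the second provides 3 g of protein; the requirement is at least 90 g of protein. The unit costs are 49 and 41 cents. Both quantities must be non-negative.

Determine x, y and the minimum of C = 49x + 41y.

Feasible corners and C = 49x + 41y:
  (0, 173) → C = 7093
  (45, 0) → C = 2205
  (33, 8) → C = 1945
The feasible region is unbounded (it extends along (0, 1), (1, 0)), but C strictly increases along every unbounded feasible direction, so there is no improving ray and the minimum is attained at a vertex.

At the optimal vertex, 5x + y = 173 and 2x + 3y = 90.
Solving simultaneously gives x = 33, y = 8.

x = 33, y = 8, minimum C = 1945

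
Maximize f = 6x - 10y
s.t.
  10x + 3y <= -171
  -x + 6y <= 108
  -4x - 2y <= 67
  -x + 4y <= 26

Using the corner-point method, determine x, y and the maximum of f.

x = -141/8, y = 7/4, maximum f = -493/4

Corner points and f = 6x - 10y:
  (-141/8, 7/4) → f = -493/4
  (-762/43, 89/43) → f = -5462/43
  (-160/9, 37/18) → f = -1145/9

At the optimal vertex, 10x + 3y = -171 and -4x - 2y = 67.
Solving simultaneously gives x = -141/8, y = 7/4.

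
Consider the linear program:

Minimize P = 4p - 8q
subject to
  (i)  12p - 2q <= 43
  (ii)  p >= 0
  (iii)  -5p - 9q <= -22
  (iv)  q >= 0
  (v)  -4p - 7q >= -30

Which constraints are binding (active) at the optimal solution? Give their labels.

Corner points and P = 4p - 8q:
  (431/118, 49/118) → P = 666/59
  (361/92, 47/23) → P = -15/23
  (0, 22/9) → P = -176/9
  (0, 30/7) → P = -240/7

The minimum is at (0, 30/7). Substituting into each constraint, equality holds for (ii) and (v); the remaining constraints have slack.

(ii) and (v)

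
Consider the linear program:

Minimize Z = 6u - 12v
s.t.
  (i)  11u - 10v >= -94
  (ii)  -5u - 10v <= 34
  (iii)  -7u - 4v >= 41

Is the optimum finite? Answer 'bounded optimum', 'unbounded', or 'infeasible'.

Extreme points and Z = 6u - 12v:
  (-8, 3/5) → Z = -276/5
  (-131/19, 69/38) → Z = -1200/19
  (-137/25, -33/50) → Z = -624/25
The feasible region has finitely many vertices and no improving ray; the minimum is -1200/19 at (-131/19, 69/38).

bounded optimum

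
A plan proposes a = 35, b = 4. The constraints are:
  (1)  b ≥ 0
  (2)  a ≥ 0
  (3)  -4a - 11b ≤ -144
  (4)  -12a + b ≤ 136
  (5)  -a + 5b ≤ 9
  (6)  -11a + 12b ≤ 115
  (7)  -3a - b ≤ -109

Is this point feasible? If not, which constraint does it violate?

(1): 4 ≥ 0 ✓
(2): 35 ≥ 0 ✓
(3): -184 ≤ -144 ✓
(4): -416 ≤ 136 ✓
(5): -15 ≤ 9 ✓
(6): -337 ≤ 115 ✓
(7): -109 ≤ -109 ✓

feasible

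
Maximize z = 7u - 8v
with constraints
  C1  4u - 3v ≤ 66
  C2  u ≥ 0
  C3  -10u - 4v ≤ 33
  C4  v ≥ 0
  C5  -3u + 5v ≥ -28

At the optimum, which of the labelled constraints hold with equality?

Feasible corners and z = 7u - 8v:
  (246/11, 86/11) → z = 94
  (0, 0) → z = 0
  (28/3, 0) → z = 196/3
The feasible region is unbounded (it extends along (0, 1), (3, 4)), but z strictly decreases along every unbounded feasible direction, so there is no improving ray and the maximum is attained at a vertex.

The maximum is at (246/11, 86/11). Substituting into each constraint, equality holds for C1 and C5; the remaining constraints have slack.

C1 and C5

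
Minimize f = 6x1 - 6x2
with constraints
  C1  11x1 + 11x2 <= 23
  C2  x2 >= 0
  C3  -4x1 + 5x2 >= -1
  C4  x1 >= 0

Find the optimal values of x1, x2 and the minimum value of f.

x1 = 0, x2 = 23/11, minimum f = -138/11

Extreme points and f = 6x1 - 6x2:
  (14/11, 9/11) → f = 30/11
  (0, 23/11) → f = -138/11
  (1/4, 0) → f = 3/2
  (0, 0) → f = 0

The optimum lies where 11x1 + 11x2 = 23 and x1 = 0.
Solving simultaneously gives x1 = 0, x2 = 23/11.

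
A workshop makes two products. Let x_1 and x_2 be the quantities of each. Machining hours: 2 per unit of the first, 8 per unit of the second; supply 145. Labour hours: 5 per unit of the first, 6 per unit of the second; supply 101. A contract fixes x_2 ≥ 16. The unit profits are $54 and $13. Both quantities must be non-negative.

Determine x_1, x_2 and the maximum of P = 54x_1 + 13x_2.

Corner points and P = 54x_1 + 13x_2:
  (0, 101/6) → P = 1313/6
  (0, 16) → P = 208
  (1, 16) → P = 262

The optimum lies where 5x_1 + 6x_2 = 101 and x_2 = 16.
Solving simultaneously gives x_1 = 1, x_2 = 16.

x_1 = 1, x_2 = 16, maximum P = 262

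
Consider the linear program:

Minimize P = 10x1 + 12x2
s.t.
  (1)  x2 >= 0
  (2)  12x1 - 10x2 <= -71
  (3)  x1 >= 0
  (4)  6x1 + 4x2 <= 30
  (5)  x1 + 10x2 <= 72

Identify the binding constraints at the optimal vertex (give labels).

Extreme points and P = 10x1 + 12x2:
  (0, 71/10) → P = 426/5
  (1/13, 187/26) → P = 1132/13
  (0, 36/5) → P = 432/5

The minimum is at (0, 71/10). Substituting into each constraint, equality holds for (2) and (3); the remaining constraints have slack.

(2) and (3)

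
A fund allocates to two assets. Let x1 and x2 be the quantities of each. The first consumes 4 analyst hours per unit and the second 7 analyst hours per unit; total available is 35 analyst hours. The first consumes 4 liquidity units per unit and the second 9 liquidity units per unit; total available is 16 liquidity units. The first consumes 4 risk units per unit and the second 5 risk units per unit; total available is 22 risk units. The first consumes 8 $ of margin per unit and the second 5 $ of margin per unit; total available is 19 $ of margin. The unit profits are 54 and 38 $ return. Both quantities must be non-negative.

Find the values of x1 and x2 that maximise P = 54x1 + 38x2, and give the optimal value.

Extreme points and P = 54x1 + 38x2:
  (0, 0) → P = 0
  (0, 16/9) → P = 608/9
  (19/8, 0) → P = 513/4
  (7/4, 1) → P = 265/2

x1 = 7/4, x2 = 1, maximum P = 265/2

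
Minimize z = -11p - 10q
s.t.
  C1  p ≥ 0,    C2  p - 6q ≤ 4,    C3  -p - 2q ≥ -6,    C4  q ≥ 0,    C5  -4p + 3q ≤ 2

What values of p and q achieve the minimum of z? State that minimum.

p = 11/2, q = 1/4, minimum z = -63

Feasible corners and z = -11p - 10q:
  (0, 0) → z = 0
  (0, 2/3) → z = -20/3
  (11/2, 1/4) → z = -63
  (4, 0) → z = -44
  (14/11, 26/11) → z = -414/11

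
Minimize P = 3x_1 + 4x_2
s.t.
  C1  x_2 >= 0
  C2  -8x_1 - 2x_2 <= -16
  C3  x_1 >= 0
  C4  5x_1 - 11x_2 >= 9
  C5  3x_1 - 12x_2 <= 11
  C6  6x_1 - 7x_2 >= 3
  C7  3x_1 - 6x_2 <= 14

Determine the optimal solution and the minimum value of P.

x_1 = 2, x_2 = 0, minimum P = 6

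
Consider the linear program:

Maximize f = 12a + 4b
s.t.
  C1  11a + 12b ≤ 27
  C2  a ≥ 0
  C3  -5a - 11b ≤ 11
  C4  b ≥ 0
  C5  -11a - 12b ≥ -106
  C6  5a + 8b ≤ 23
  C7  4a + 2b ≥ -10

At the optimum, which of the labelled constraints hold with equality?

Vertices and f = 12a + 4b:
  (0, 9/4) → f = 9
  (27/11, 0) → f = 324/11
  (0, 0) → f = 0

The maximum is at (27/11, 0). Substituting into each constraint, equality holds for C1 and C4; the remaining constraints have slack.

C1 and C4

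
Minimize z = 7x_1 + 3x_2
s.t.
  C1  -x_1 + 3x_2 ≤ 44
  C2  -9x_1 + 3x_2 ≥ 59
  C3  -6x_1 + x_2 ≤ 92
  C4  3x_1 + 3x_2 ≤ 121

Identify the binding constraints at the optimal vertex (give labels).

C2 and C3

Extreme points and z = 7x_1 + 3x_2:
  (-15/8, 337/24) → z = 29
  (-232/17, 172/17) → z = -1108/17
  (-217/9, -158/3) → z = -2941/9

The minimum is at (-217/9, -158/3). Substituting into each constraint, equality holds for C2 and C3; the remaining constraints have slack.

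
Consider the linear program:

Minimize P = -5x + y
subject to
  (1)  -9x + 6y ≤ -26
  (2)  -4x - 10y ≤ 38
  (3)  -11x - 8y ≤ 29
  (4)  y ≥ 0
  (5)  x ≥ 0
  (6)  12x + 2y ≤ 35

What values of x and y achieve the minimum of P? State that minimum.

x = 35/12, y = 0, minimum P = -175/12

Corner points and P = -5x + y:
  (26/9, 0) → P = -130/9
  (131/45, 1/30) → P = -1307/90
  (35/12, 0) → P = -175/12

The optimum lies where y = 0 and 12x + 2y = 35.
Solving simultaneously gives x = 35/12, y = 0.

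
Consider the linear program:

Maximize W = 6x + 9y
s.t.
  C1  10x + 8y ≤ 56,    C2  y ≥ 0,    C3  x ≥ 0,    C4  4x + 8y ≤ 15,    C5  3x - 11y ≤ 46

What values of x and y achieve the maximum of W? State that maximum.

x = 15/4, y = 0, maximum W = 45/2

Extreme points and W = 6x + 9y:
  (0, 0) → W = 0
  (15/4, 0) → W = 45/2
  (0, 15/8) → W = 135/8

The optimum lies where y = 0 and 4x + 8y = 15.
Solving simultaneously gives x = 15/4, y = 0.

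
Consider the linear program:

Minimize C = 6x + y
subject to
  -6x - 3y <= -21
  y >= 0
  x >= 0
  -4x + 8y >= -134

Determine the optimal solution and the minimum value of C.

x = 0, y = 7, minimum C = 7

Extreme points and C = 6x + y:
  (7/2, 0) → C = 21
  (0, 7) → C = 7
  (67/2, 0) → C = 201
The feasible region is unbounded (it extends along (0, 1), (2, 1)), but C strictly increases along every unbounded feasible direction, so there is no improving ray and the minimum is attained at a vertex.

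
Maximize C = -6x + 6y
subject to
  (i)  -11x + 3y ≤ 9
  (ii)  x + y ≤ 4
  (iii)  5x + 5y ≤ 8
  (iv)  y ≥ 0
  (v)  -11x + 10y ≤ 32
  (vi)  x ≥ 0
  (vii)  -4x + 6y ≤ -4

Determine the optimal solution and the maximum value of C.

Feasible corners and C = -6x + 6y:
  (8/5, 0) → C = -48/5
  (34/25, 6/25) → C = -168/25
  (1, 0) → C = -6

The optimum lies where y = 0 and -4x + 6y = -4.
Solving simultaneously gives x = 1, y = 0.

x = 1, y = 0, maximum C = -6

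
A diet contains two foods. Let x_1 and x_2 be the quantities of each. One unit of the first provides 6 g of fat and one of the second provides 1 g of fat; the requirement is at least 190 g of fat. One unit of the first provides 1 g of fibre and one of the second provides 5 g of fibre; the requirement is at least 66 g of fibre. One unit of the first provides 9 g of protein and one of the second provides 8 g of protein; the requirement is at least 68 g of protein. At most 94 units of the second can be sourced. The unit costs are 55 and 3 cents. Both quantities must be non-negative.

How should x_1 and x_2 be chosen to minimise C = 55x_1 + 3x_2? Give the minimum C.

x_1 = 16, x_2 = 94, minimum C = 1162

Corner points and C = 55x_1 + 3x_2:
  (66, 0) → C = 3630
  (884/29, 206/29) → C = 49238/29
  (16, 94) → C = 1162
The feasible region is unbounded (it extends along (1, 0)), but C strictly increases along every unbounded feasible direction, so there is no improving ray and the minimum is attained at a vertex.

The optimum lies where 6x_1 + x_2 = 190 and x_2 = 94.
Solving simultaneously gives x_1 = 16, x_2 = 94.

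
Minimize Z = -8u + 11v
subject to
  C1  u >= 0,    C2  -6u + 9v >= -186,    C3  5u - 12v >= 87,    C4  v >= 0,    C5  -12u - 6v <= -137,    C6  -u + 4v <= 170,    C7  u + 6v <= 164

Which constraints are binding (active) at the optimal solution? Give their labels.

C2 and C3

Feasible corners and Z = -8u + 11v:
  (161/3, 136/9) → Z = -2368/9
  (31, 0) → Z = -248
  (87/5, 0) → Z = -696/5

The minimum is at (161/3, 136/9). Substituting into each constraint, equality holds for C2 and C3; the remaining constraints have slack.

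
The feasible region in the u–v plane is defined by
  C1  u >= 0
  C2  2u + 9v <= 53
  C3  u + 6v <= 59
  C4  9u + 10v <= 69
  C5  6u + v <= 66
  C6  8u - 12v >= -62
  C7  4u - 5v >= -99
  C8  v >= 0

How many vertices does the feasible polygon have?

5

Intersecting each pair of boundary lines and keeping only the points that satisfy every inequality leaves:
  (0, 31/6)
  (0, 0)
  (91/61, 339/61)
  (13/16, 137/24)
  (23/3, 0)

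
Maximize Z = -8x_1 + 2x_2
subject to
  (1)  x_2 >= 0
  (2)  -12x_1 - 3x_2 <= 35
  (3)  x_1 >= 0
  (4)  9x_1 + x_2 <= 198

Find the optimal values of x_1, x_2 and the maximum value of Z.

x_1 = 0, x_2 = 198, maximum Z = 396

Corner points and Z = -8x_1 + 2x_2:
  (0, 0) → Z = 0
  (22, 0) → Z = -176
  (0, 198) → Z = 396

The binding constraints are x_1 = 0 and 9x_1 + x_2 = 198.
Solving simultaneously gives x_1 = 0, x_2 = 198.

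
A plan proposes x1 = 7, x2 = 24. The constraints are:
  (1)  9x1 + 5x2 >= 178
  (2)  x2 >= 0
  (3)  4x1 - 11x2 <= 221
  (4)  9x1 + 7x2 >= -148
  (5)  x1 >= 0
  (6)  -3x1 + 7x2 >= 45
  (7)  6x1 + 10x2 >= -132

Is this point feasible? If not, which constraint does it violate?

(1): 183 ≥ 178 ✓
(2): 24 ≥ 0 ✓
(3): -236 ≤ 221 ✓
(4): 231 ≥ -148 ✓
(5): 7 ≥ 0 ✓
(6): 147 ≥ 45 ✓
(7): 282 ≥ -132 ✓

feasible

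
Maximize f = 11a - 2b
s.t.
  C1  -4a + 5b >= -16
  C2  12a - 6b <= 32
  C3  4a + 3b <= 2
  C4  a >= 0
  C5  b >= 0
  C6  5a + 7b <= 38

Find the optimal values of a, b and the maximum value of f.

Vertices and f = 11a - 2b:
  (0, 2/3) → f = -4/3
  (1/2, 0) → f = 11/2
  (0, 0) → f = 0

At the optimal vertex, 4a + 3b = 2 and b = 0.
Solving simultaneously gives a = 1/2, b = 0.

a = 1/2, b = 0, maximum f = 11/2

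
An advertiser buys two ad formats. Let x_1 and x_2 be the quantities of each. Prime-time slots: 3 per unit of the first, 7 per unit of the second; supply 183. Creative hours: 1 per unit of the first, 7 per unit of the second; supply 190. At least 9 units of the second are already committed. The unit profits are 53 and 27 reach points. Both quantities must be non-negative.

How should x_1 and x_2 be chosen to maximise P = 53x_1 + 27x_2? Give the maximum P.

Extreme points and P = 53x_1 + 27x_2:
  (0, 183/7) → P = 4941/7
  (0, 9) → P = 243
  (40, 9) → P = 2363

The optimum lies where 3x_1 + 7x_2 = 183 and x_2 = 9.
Solving simultaneously gives x_1 = 40, x_2 = 9.

x_1 = 40, x_2 = 9, maximum P = 2363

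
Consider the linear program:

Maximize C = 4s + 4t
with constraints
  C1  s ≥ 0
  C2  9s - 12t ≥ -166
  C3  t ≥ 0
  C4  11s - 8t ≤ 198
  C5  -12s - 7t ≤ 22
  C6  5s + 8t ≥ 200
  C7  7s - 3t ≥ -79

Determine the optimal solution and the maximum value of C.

At the optimal vertex, 9s - 12t = -166 and 11s - 8t = 198.
Solving simultaneously gives s = 926/15, t = 902/15.

s = 926/15, t = 902/15, maximum C = 7312/15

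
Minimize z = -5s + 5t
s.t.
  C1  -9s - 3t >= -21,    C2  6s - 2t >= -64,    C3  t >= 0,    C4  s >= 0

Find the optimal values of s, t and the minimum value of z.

s = 7/3, t = 0, minimum z = -35/3

Vertices and z = -5s + 5t:
  (7/3, 0) → z = -35/3
  (0, 7) → z = 35
  (0, 0) → z = 0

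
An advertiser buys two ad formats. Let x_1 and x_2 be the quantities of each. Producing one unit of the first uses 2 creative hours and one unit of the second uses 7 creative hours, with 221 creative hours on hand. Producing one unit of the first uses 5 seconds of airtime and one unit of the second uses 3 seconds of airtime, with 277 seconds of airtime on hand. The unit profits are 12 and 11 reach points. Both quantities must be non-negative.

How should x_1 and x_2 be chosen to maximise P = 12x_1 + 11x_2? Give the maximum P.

x_1 = 44, x_2 = 19, maximum P = 737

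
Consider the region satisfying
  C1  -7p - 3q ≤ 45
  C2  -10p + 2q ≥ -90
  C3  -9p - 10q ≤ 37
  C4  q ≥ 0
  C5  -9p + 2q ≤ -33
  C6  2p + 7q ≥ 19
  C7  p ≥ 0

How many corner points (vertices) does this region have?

3

Of the 21 pairwise boundary intersections, those satisfying every inequality are:
  (57, 240)
  (334/37, 5/37)
  (269/67, 105/67)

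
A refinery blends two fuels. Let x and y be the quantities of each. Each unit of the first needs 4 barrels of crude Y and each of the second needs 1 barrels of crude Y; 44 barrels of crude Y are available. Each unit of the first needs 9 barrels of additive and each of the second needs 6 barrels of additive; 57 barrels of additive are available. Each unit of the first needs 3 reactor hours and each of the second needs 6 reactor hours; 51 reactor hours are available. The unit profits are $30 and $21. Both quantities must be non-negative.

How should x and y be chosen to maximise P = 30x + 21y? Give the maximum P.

Corner points and P = 30x + 21y:
  (0, 0) → P = 0
  (0, 17/2) → P = 357/2
  (19/3, 0) → P = 190
  (1, 8) → P = 198

x = 1, y = 8, maximum P = 198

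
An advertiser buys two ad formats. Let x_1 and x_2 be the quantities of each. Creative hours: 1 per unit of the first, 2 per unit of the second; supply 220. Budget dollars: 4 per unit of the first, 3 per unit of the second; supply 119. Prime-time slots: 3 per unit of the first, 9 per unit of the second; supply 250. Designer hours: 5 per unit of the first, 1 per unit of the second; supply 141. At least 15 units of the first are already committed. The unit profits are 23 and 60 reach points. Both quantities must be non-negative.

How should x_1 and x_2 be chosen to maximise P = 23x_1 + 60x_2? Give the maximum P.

Vertices and P = 23x_1 + 60x_2:
  (141/5, 0) → P = 3243/5
  (15, 0) → P = 345
  (304/11, 31/11) → P = 8852/11
  (15, 59/3) → P = 1525

The optimum lies where 4x_1 + 3x_2 = 119 and x_1 = 15.
Solving simultaneously gives x_1 = 15, x_2 = 59/3.

x_1 = 15, x_2 = 59/3, maximum P = 1525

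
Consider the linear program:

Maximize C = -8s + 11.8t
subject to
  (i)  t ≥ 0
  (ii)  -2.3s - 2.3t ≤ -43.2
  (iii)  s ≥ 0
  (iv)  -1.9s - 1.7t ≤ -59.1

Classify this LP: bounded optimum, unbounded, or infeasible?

From the feasible point (591/19, 0), moving in the direction (0, 1) keeps every constraint satisfied while C increases without bound.

unbounded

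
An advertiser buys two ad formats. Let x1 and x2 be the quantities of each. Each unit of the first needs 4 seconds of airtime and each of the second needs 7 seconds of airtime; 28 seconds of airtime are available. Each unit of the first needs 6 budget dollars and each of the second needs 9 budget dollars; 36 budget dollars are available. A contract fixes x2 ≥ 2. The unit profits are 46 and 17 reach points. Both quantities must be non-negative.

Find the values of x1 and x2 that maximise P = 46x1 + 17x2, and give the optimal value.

Vertices and P = 46x1 + 17x2:
  (0, 4) → P = 68
  (0, 2) → P = 34
  (3, 2) → P = 172

x1 = 3, x2 = 2, maximum P = 172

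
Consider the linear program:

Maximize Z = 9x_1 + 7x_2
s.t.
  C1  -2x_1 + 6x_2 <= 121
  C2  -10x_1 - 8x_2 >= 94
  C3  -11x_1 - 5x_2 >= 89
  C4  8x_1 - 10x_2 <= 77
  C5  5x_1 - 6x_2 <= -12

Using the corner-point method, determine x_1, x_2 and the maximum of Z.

x_1 = -33/5, x_2 = -7/2, maximum Z = -839/10

Corner points and Z = 9x_1 + 7x_2:
  (-383/19, 511/38) → Z = -3317/38
  (-33/5, -7/2) → Z = -839/10
  (-291, -481/2) → Z = -8605/2
The feasible region is unbounded (it extends along (-3, -1), (-5, -4)), but Z strictly decreases along every unbounded feasible direction, so there is no improving ray and the maximum is attained at a vertex.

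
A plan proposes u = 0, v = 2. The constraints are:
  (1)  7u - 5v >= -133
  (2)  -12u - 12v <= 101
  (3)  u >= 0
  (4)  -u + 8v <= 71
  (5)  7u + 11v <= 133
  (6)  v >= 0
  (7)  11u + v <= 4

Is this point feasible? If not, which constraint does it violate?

feasible

(1): -10 ≥ -133 ✓
(2): -24 ≤ 101 ✓
(3): 0 ≥ 0 ✓
(4): 16 ≤ 71 ✓
(5): 22 ≤ 133 ✓
(6): 2 ≥ 0 ✓
(7): 2 ≤ 4 ✓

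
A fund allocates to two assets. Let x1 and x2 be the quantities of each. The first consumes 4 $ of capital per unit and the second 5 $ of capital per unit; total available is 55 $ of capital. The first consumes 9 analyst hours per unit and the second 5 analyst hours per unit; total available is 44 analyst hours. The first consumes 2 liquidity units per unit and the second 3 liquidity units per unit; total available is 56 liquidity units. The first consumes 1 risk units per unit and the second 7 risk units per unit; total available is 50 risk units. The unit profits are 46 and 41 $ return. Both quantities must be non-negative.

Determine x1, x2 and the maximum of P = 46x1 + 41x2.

x1 = 1, x2 = 7, maximum P = 333

Feasible corners and P = 46x1 + 41x2:
  (0, 0) → P = 0
  (0, 50/7) → P = 2050/7
  (44/9, 0) → P = 2024/9
  (1, 7) → P = 333

The binding constraints are 9x1 + 5x2 = 44 and x1 + 7x2 = 50.
Solving simultaneously gives x1 = 1, x2 = 7.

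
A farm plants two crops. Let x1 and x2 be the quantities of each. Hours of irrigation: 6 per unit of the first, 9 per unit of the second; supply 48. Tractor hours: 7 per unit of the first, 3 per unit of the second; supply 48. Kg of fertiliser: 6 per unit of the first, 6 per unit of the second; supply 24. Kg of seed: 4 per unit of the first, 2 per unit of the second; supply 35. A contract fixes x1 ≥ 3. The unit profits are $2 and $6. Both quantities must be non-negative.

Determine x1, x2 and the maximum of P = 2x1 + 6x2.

x1 = 3, x2 = 1, maximum P = 12

Corner points and P = 2x1 + 6x2:
  (4, 0) → P = 8
  (3, 0) → P = 6
  (3, 1) → P = 12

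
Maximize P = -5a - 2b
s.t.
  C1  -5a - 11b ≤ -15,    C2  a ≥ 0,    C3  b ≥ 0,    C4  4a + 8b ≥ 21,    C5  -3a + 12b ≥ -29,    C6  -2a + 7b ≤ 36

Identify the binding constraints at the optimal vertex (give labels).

Extreme points and P = -5a - 2b:
  (0, 21/8) → P = -21/4
  (0, 36/7) → P = -72/7
  (21/4, 0) → P = -105/4
  (29/3, 0) → P = -145/3
The feasible region is unbounded (it extends along (4, 1), (7, 2)), but P strictly decreases along every unbounded feasible direction, so there is no improving ray and the maximum is attained at a vertex.

The maximum is at (0, 21/8). Substituting into each constraint, equality holds for C2 and C4; the remaining constraints have slack.

C2 and C4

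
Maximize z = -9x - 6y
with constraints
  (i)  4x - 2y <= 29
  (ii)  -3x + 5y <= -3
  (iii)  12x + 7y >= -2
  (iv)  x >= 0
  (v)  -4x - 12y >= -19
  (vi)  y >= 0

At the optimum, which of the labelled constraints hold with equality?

(ii) and (vi)

Feasible corners and z = -9x - 6y:
  (131/56, 45/56) → z = -207/8
  (1, 0) → z = -9
  (19/4, 0) → z = -171/4

The maximum is at (1, 0). Substituting into each constraint, equality holds for (ii) and (vi); the remaining constraints have slack.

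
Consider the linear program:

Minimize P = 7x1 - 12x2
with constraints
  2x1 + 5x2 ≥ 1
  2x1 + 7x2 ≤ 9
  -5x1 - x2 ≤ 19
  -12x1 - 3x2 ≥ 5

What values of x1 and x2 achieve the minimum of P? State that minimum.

x1 = -142/33, x2 = 83/33, minimum P = -1990/33

Vertices and P = 7x1 - 12x2:
  (-96/23, 43/23) → P = -1188/23
  (-14/27, 11/27) → P = -230/27
  (-142/33, 83/33) → P = -1990/33
  (-31/39, 59/39) → P = -925/39

The optimum lies where 2x1 + 7x2 = 9 and -5x1 - x2 = 19.
Solving simultaneously gives x1 = -142/33, x2 = 83/33.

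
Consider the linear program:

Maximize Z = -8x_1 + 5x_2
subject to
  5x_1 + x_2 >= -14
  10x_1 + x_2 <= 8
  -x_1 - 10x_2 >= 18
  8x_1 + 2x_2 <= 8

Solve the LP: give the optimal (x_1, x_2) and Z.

x_1 = -122/49, x_2 = -76/49, maximum Z = 596/49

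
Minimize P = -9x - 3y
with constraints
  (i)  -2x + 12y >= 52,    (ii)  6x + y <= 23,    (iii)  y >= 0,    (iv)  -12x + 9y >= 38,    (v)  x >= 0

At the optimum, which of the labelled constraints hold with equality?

(ii) and (v)

Feasible corners and P = -9x - 3y:
  (2/21, 274/63) → P = -292/21
  (0, 13/3) → P = -13
  (169/66, 84/11) → P = -1011/22
  (0, 23) → P = -69

The minimum is at (0, 23). Substituting into each constraint, equality holds for (ii) and (v); the remaining constraints have slack.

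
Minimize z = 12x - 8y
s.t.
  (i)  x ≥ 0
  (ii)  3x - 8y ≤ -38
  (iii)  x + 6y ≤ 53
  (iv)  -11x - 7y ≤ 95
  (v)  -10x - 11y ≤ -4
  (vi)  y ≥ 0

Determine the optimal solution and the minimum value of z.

x = 0, y = 53/6, minimum z = -212/3

Feasible corners and z = 12x - 8y:
  (0, 19/4) → z = -38
  (0, 53/6) → z = -212/3
  (98/13, 197/26) → z = 388/13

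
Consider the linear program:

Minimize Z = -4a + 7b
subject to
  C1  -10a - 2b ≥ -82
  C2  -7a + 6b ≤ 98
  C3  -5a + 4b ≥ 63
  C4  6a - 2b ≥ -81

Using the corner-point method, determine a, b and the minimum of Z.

a = -99/7, b = -27/14, minimum Z = 603/14

Corner points and Z = -4a + 7b:
  (4, 21) → Z = 131
  (101/25, 104/5) → Z = 3236/25
  (-145/11, 21/22) → Z = 1307/22
  (-99/7, -27/14) → Z = 603/14

At the optimal vertex, -5a + 4b = 63 and 6a - 2b = -81.
Solving simultaneously gives a = -99/7, b = -27/14.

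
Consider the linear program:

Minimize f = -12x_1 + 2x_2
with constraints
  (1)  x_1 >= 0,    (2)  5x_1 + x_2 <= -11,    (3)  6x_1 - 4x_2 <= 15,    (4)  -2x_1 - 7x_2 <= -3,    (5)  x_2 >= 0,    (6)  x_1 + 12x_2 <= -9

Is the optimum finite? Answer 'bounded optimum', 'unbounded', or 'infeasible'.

infeasible

The boundaries x_2 = 0 and x_1 + 12x_2 = -9 meet at (-9, 0), but that point violates x_1 ≥ 0. Every candidate vertex is excluded by some other constraint, so the feasible region is empty.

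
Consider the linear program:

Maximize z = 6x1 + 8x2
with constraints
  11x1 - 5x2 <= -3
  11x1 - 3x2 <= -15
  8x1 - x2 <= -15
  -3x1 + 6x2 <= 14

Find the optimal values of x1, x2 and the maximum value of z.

x1 = -76/45, x2 = 67/45, maximum z = 16/9

Vertices and z = 6x1 + 8x2:
  (-3, -6) → z = -66
  (-30/13, -45/13) → z = -540/13
  (-76/45, 67/45) → z = 16/9
The feasible region is unbounded (it extends along (-2, -1), (-5, -11)), but z strictly decreases along every unbounded feasible direction, so there is no improving ray and the maximum is attained at a vertex.

At the optimal vertex, 8x1 - x2 = -15 and -3x1 + 6x2 = 14.
Solving simultaneously gives x1 = -76/45, x2 = 67/45.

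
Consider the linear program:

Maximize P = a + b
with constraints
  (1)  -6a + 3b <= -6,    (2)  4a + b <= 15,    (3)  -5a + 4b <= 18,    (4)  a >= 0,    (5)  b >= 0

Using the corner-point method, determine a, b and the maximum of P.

Feasible corners and P = a + b:
  (17/6, 11/3) → P = 13/2
  (1, 0) → P = 1
  (15/4, 0) → P = 15/4

The optimum lies where -6a + 3b = -6 and 4a + b = 15.
Solving simultaneously gives a = 17/6, b = 11/3.

a = 17/6, b = 11/3, maximum P = 13/2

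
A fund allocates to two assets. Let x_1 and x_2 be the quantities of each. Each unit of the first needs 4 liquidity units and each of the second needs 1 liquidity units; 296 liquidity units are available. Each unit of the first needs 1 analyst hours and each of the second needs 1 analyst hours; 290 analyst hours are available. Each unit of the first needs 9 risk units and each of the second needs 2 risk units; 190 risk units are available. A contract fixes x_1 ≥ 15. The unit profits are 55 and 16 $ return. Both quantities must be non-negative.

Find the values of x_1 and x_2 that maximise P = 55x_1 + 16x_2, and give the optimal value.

At the optimal vertex, 9x_1 + 2x_2 = 190 and x_1 = 15.
Solving simultaneously gives x_1 = 15, x_2 = 55/2.

x_1 = 15, x_2 = 55/2, maximum P = 1265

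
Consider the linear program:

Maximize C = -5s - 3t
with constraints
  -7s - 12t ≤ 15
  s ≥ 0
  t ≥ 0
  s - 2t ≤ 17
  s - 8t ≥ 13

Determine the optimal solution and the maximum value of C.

s = 13, t = 0, maximum C = -65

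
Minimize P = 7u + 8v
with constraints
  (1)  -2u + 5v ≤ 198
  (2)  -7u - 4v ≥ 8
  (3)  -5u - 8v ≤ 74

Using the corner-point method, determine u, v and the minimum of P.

u = -1954/41, v = 842/41, minimum P = -6942/41

Feasible corners and P = 7u + 8v:
  (-832/43, 1370/43) → P = 5136/43
  (-1954/41, 842/41) → P = -6942/41
  (58/9, -239/18) → P = -550/9

The binding constraints are -2u + 5v = 198 and -5u - 8v = 74.
Solving simultaneously gives u = -1954/41, v = 842/41.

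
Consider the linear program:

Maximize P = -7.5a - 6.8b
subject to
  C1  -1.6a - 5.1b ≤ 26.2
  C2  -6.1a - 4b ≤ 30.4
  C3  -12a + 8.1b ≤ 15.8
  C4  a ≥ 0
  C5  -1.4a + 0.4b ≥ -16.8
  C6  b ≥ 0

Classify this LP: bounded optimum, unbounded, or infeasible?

bounded optimum

Corner points and P = -7.5a - 6.8b:
  (0, 158/81) → P = -5372/405
  (7120/327, 11186/327) → P = -647324/1635
  (0, 0) → P = 0
  (12, 0) → P = -90
The feasible region has finitely many vertices and no improving ray; the maximum is 0 at (0, 0).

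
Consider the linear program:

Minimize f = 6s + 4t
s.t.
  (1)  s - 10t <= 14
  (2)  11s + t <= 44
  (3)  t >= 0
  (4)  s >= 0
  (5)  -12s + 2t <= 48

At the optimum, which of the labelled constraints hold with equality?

(3) and (4)

Vertices and f = 6s + 4t:
  (4, 0) → f = 24
  (20/17, 528/17) → f = 2232/17
  (0, 0) → f = 0
  (0, 24) → f = 96

The minimum is at (0, 0). Substituting into each constraint, equality holds for (3) and (4); the remaining constraints have slack.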